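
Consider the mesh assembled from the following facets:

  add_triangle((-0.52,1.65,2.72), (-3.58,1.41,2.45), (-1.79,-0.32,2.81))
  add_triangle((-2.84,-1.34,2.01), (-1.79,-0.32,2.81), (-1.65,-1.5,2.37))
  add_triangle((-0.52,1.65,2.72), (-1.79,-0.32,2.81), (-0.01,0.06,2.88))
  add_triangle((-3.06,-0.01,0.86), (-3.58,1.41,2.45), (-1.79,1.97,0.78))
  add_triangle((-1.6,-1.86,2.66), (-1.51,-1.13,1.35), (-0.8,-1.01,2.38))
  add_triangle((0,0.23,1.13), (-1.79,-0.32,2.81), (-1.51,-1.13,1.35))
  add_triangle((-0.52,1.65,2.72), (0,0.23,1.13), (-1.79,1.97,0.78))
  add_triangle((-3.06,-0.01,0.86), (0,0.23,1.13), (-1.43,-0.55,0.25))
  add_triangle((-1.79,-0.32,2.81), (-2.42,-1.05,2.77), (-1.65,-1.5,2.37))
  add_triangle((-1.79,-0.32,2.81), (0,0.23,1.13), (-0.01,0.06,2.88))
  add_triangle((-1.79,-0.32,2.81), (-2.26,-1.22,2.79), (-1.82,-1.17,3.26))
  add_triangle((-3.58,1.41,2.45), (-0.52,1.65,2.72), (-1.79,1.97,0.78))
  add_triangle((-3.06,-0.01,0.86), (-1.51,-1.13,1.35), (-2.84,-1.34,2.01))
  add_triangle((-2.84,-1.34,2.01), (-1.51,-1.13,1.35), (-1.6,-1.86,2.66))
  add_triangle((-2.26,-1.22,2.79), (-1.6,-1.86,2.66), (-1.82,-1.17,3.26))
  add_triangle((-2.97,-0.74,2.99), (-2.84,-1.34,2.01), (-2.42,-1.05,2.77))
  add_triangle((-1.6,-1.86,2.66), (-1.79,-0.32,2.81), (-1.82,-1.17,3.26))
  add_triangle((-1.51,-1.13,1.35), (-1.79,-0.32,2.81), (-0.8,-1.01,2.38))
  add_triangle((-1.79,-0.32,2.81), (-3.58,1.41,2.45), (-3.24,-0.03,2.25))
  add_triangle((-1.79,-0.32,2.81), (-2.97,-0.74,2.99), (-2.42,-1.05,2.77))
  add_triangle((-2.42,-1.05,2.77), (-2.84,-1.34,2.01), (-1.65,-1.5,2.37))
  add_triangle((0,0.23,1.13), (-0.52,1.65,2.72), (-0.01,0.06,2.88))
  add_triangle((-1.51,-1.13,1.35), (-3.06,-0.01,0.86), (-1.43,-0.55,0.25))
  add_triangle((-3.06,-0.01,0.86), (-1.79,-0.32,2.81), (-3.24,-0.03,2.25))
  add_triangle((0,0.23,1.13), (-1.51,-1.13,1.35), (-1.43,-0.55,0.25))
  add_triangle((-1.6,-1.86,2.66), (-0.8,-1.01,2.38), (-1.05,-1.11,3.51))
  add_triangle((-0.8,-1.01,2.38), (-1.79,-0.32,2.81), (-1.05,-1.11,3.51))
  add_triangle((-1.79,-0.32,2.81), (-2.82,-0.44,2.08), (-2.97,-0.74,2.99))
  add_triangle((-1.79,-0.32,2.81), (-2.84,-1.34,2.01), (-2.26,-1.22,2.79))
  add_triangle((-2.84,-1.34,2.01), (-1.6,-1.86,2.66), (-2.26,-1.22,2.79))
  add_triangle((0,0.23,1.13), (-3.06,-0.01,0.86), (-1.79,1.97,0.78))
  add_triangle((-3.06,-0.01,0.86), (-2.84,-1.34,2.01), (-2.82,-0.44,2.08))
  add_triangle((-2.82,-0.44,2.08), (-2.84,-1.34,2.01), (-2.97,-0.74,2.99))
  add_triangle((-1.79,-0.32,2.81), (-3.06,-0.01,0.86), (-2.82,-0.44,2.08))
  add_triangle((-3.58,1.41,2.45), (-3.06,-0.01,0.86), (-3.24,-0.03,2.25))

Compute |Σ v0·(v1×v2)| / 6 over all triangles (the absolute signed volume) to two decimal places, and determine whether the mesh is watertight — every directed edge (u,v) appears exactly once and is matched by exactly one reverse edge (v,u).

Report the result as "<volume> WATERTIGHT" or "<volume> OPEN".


Per-triangle v0·(v1×v2)/6:
  t1: +2.8126
  t2: -0.8255
  t3: +1.4543
  t4: +1.2542
  t5: -0.1504
  t6: +0.2199
  t7: -0.1922
  t8: -0.2965
  t9: +0.3294
  t10: -0.1757
  t11: +0.2890
  t12: +2.1681
  t13: +0.0671
  t14: +0.1548
  t15: +0.3318
  t16: +0.2924
  t17: -0.1518
  t18: -0.5524
  t19: +1.2152
  t20: +0.2439
  t21: +0.4133
  t22: +0.0536
  t23: +0.3446
  t24: +0.1918
  t25: -0.2074
  t26: +0.0686
  t27: -0.1722
  t28: +0.1784
  t29: +0.4078
  t30: +0.5116
  t31: -1.1062
  t32: +0.6075
  t33: +0.3480
  t34: +0.3006
  t35: +0.9855
Σ = +11.4136 → |volume| = 11.41

Directed edges: 105 total; 3 unmatched, e.g. (-1.6,-1.86,2.66)→(-1.79,-0.32,2.81) → open.

11.41 OPEN


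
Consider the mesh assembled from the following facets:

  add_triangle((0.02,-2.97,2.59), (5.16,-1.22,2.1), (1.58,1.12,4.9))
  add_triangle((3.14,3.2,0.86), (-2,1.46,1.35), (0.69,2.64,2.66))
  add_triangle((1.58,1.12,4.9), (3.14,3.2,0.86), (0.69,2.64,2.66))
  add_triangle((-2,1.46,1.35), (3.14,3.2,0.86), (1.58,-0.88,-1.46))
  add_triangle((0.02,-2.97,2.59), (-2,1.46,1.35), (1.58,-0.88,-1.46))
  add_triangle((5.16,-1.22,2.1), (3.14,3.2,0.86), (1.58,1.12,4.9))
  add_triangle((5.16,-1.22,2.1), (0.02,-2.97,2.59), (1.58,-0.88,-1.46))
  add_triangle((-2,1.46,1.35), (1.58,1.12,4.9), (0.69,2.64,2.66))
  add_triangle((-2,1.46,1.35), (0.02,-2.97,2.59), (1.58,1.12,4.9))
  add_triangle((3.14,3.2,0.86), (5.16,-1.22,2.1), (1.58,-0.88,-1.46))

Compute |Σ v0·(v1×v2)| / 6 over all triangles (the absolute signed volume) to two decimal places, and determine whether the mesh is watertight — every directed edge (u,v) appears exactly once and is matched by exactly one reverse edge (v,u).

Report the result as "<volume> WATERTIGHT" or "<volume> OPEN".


Per-triangle v0·(v1×v2)/6:
  t1: +14.1722
  t2: +2.6002
  t3: +5.1619
  t4: +0.9919
  t5: +0.1504
  t6: +14.9699
  t7: +6.4875
  t8: +3.8836
  t9: +7.8507
  t10: +7.3122
Σ = +63.5806 → |volume| = 63.58

Directed edges: 30 total, each appears once with its reverse present → watertight.

63.58 WATERTIGHT


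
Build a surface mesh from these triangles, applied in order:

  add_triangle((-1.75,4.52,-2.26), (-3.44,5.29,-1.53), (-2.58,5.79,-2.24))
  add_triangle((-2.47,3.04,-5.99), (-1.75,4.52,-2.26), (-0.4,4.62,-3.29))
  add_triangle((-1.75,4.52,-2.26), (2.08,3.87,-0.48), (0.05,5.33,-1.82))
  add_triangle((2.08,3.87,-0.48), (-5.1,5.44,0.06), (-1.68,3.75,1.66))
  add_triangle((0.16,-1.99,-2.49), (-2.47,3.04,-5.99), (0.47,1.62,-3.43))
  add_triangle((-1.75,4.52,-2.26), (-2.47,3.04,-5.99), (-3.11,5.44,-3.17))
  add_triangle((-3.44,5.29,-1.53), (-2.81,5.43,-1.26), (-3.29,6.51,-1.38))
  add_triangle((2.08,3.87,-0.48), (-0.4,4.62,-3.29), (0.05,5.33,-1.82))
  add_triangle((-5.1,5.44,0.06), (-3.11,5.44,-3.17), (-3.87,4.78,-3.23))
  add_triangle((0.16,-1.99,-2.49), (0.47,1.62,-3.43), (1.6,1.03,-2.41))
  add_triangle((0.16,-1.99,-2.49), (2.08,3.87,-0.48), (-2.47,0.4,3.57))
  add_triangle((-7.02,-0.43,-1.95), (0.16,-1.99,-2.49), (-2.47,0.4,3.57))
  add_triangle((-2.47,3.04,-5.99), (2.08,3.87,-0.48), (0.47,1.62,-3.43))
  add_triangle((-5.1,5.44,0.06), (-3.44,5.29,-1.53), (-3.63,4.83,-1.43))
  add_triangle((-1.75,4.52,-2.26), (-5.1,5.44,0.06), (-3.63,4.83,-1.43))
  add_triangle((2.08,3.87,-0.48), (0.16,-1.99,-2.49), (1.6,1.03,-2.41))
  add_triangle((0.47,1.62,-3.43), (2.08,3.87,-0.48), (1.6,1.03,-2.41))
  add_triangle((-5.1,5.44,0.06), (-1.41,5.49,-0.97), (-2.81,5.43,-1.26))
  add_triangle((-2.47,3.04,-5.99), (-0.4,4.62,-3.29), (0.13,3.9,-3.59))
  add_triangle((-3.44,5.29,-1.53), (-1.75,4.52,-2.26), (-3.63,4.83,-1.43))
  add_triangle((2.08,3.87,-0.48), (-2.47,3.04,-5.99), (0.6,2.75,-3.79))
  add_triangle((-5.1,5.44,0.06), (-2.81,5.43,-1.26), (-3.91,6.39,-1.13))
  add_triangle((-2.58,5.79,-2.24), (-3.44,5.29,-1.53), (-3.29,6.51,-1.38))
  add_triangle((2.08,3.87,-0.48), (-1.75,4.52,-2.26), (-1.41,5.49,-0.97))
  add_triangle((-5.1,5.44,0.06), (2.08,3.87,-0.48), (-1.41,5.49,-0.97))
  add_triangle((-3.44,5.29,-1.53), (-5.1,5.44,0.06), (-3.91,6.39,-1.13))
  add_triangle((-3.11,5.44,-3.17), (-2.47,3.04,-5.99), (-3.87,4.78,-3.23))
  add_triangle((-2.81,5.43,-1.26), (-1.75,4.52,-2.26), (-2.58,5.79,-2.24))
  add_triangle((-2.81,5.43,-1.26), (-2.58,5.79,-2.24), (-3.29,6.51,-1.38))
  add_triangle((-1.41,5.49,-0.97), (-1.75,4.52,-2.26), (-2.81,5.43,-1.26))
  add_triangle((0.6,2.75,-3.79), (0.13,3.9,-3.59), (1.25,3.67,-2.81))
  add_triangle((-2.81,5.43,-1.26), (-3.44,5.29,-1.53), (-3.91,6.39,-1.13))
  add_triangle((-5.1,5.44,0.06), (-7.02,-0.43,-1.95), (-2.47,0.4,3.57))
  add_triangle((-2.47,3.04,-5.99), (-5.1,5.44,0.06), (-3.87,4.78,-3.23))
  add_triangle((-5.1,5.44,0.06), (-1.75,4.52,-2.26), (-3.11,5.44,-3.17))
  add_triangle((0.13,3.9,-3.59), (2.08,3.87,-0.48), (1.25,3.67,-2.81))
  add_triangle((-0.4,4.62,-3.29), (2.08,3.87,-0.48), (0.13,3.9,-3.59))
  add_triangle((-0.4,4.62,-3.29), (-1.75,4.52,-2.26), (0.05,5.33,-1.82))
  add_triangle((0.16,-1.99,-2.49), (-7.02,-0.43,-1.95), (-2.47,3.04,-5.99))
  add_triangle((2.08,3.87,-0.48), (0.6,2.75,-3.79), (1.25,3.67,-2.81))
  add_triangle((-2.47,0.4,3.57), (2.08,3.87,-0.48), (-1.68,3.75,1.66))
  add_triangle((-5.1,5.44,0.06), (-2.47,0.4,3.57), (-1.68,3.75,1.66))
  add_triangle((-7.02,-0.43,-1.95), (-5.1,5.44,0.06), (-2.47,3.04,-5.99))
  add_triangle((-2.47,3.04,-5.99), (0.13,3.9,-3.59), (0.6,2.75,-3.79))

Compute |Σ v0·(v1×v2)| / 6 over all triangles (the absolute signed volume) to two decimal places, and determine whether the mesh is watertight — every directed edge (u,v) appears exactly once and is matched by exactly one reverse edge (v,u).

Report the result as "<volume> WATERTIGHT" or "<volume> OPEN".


Per-triangle v0·(v1×v2)/6:
  t1: +0.4026
  t2: +5.6310
  t3: +0.0389
  t4: +9.2470
  t5: +5.9779
  t6: +2.9419
  t7: -0.0614
  t8: +2.7775
  t9: +4.1328
  t10: +2.3094
  t11: -1.8691
  t12: +8.3235
  t13: +7.0967
  t14: +0.7499
  t15: -1.4644
  t16: -0.0372
  t17: +2.7693
  t18: +2.3410
  t19: +2.7585
  t20: +0.4455
  t21: -5.9505
  t22: -0.0076
  t23: +0.9957
  t24: +4.0005
  t25: +3.5626
  t26: +1.3426
  t27: +4.0549
  t28: +0.0216
  t29: -0.1132
  t30: +1.7306
  t31: +1.1103
  t32: +0.3894
  t33: +27.6924
  t34: +2.2072
  t35: +3.1171
  t36: +1.5387
  t37: +2.3309
  t38: +2.4444
  t39: +21.8730
  t40: +0.2736
  t41: +4.9474
  t42: +9.0088
  t43: +41.2104
  t44: +3.1581
Σ = +185.4502 → |volume| = 185.45

Directed edges: 132 total, each appears once with its reverse present → watertight.

185.45 WATERTIGHT


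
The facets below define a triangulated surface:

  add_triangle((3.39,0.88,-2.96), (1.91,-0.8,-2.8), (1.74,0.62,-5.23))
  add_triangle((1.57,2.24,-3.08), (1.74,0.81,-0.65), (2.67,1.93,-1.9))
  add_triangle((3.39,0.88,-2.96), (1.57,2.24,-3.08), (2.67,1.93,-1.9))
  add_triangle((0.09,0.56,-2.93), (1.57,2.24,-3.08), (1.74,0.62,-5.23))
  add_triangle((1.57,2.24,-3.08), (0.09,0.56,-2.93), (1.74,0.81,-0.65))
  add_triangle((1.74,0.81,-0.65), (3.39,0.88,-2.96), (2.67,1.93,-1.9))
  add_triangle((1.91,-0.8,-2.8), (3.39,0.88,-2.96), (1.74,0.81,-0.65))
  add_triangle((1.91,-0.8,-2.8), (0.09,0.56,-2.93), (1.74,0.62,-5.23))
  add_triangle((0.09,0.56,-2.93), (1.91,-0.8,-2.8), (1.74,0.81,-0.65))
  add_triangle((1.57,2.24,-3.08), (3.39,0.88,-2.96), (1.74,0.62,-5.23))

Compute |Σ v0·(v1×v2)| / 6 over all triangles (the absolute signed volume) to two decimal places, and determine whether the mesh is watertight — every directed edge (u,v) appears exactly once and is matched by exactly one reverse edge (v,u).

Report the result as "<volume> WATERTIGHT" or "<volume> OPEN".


Per-triangle v0·(v1×v2)/6:
  t1: +2.8244
  t2: -0.1018
  t3: +1.6410
  t4: +1.5471
  t5: -0.8930
  t6: +0.5202
  t7: +0.4072
  t8: +0.6916
  t9: -1.7323
  t10: +3.6793
Σ = +8.5837 → |volume| = 8.58

Directed edges: 30 total, each appears once with its reverse present → watertight.

8.58 WATERTIGHT


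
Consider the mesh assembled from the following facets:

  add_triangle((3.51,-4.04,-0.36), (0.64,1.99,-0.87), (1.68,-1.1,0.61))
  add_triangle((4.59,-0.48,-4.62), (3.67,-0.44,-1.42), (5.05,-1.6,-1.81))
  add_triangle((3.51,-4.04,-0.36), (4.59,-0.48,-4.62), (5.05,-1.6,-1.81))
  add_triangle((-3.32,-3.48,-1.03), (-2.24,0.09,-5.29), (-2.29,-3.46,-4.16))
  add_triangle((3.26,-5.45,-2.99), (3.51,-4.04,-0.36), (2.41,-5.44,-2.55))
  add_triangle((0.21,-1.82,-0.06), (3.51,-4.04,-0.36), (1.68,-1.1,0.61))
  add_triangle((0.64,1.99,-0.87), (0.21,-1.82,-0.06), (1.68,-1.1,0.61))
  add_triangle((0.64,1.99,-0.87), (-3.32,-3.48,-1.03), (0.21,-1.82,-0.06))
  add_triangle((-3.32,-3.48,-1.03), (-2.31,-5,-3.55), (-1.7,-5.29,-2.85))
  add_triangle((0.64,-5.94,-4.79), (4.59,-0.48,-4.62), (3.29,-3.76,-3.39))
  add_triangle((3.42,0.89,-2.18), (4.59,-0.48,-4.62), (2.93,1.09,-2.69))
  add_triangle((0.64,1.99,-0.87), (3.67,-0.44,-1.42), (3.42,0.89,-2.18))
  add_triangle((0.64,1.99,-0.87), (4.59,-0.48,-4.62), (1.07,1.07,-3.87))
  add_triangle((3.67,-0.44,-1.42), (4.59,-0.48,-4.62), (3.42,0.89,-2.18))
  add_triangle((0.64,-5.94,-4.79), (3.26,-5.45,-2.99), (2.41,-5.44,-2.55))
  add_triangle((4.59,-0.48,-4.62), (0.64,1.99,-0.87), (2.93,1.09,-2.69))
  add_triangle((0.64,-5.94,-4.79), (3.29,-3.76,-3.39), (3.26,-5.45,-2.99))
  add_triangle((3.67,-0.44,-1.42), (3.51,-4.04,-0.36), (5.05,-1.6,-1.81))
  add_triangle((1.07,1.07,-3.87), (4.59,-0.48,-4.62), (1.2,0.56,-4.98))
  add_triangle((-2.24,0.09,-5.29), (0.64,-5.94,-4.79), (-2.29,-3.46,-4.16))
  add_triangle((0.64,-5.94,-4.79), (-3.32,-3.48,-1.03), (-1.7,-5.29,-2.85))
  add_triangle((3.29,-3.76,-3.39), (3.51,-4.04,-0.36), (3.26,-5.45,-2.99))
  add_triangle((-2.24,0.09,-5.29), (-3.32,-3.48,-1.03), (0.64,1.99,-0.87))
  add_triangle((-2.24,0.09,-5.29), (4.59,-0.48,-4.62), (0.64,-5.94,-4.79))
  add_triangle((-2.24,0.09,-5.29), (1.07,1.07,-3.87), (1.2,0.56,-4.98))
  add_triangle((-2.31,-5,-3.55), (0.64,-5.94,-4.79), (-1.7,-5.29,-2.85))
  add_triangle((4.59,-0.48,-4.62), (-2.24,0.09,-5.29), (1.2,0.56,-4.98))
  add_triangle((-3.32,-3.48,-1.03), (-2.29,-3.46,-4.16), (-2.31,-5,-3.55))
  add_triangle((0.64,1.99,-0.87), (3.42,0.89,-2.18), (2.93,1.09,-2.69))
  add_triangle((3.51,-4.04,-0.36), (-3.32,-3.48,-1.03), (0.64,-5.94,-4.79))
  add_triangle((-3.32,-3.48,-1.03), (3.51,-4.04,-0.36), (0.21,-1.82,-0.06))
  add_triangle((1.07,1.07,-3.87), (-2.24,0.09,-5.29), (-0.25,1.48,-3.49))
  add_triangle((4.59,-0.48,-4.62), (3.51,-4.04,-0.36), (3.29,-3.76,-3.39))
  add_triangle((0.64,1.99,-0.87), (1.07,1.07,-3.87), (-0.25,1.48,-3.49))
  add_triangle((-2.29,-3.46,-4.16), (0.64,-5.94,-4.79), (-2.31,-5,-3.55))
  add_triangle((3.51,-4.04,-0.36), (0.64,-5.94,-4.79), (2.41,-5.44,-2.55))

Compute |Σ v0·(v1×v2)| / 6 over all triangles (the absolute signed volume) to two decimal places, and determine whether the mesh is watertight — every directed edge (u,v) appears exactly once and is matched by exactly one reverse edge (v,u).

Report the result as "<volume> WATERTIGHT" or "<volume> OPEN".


144.56 OPEN

Per-triangle v0·(v1×v2)/6:
  t1: +1.6401
  t2: +1.7239
  t3: +6.5947
  t4: +7.3477
  t5: +1.8548
  t6: +0.7035
  t7: -0.6112
  t8: -1.2976
  t9: +2.1859
  t10: +10.4812
  t11: +1.1012
  t12: +0.5881
  t13: +4.1908
  t14: +2.2247
  t15: +2.3236
  t16: +0.6490
  t17: +4.9595
  t18: +0.2885
  t19: +1.9459
  t20: +11.1120
  t21: -1.1874
  t22: +3.0734
  t23: +1.9126
  t24: +33.4398
  t25: +1.7943
  t26: +2.9099
  t27: +4.3727
  t28: +3.2608
  t29: +0.7685
  t30: +16.0072
  t31: +1.1011
  t32: +2.3057
  t33: +8.5121
  t34: +1.5036
  t35: +5.1339
  t36: -0.3587
Σ = +144.5556 → |volume| = 144.56

Directed edges: 108 total; 6 unmatched, e.g. (3.51,-4.04,-0.36)→(0.64,1.99,-0.87) → open.


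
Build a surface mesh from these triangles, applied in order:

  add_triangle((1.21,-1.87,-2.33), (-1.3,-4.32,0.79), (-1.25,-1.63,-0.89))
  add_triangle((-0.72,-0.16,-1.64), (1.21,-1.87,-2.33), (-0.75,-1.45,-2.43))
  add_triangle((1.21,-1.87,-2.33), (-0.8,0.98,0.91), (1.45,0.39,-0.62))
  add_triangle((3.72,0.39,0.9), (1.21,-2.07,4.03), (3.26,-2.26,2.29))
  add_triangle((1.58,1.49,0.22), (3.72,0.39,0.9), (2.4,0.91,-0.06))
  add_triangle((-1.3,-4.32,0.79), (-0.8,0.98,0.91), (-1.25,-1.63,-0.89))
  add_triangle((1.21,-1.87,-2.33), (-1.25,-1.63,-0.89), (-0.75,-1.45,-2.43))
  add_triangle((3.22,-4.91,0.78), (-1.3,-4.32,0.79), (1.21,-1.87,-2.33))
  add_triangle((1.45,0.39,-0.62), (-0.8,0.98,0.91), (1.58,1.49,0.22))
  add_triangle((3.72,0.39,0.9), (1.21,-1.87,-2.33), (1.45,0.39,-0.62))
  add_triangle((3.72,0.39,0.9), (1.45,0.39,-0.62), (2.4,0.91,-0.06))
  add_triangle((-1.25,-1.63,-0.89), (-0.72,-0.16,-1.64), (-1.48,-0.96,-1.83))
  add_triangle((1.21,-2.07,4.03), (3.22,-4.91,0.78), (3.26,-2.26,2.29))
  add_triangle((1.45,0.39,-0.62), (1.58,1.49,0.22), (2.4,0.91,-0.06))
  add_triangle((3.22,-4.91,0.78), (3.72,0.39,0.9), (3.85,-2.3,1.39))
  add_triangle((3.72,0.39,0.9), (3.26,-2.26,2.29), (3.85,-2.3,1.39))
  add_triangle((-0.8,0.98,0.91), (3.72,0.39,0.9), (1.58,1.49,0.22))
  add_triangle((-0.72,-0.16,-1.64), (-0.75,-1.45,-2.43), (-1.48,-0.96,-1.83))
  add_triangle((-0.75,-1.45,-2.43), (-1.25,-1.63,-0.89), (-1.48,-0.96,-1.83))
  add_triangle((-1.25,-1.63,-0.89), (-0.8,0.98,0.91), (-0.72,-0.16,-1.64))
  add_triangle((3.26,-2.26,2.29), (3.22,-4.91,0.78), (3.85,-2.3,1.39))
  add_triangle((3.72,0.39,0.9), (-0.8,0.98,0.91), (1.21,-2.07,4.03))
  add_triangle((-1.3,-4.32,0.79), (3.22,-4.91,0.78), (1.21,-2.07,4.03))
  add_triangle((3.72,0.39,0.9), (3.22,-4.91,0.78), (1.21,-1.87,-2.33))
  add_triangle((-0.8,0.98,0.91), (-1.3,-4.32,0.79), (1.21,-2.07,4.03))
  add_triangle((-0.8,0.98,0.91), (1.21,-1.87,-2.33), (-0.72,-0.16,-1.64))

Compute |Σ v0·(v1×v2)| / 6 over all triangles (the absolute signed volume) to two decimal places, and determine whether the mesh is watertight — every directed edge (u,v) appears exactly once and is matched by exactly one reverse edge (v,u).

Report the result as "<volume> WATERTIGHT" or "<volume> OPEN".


64.71 WATERTIGHT

Per-triangle v0·(v1×v2)/6:
  t1: +2.9775
  t2: +0.5980
  t3: +0.2222
  t4: +3.9837
  t5: +0.4598
  t6: +1.5322
  t7: +1.0481
  t8: +8.8867
  t9: +0.1125
  t10: +1.5889
  t11: +0.3018
  t12: -0.1018
  t13: +5.6179
  t14: +0.1914
  t15: +1.4903
  t16: +1.7769
  t17: +1.0131
  t18: +0.2920
  t19: +0.4594
  t20: +0.7153
  t21: +2.2095
  t22: +3.9682
  t23: +12.5057
  t24: +8.5343
  t25: +4.3160
  t26: +0.0054
Σ = +64.7050 → |volume| = 64.71

Directed edges: 78 total, each appears once with its reverse present → watertight.


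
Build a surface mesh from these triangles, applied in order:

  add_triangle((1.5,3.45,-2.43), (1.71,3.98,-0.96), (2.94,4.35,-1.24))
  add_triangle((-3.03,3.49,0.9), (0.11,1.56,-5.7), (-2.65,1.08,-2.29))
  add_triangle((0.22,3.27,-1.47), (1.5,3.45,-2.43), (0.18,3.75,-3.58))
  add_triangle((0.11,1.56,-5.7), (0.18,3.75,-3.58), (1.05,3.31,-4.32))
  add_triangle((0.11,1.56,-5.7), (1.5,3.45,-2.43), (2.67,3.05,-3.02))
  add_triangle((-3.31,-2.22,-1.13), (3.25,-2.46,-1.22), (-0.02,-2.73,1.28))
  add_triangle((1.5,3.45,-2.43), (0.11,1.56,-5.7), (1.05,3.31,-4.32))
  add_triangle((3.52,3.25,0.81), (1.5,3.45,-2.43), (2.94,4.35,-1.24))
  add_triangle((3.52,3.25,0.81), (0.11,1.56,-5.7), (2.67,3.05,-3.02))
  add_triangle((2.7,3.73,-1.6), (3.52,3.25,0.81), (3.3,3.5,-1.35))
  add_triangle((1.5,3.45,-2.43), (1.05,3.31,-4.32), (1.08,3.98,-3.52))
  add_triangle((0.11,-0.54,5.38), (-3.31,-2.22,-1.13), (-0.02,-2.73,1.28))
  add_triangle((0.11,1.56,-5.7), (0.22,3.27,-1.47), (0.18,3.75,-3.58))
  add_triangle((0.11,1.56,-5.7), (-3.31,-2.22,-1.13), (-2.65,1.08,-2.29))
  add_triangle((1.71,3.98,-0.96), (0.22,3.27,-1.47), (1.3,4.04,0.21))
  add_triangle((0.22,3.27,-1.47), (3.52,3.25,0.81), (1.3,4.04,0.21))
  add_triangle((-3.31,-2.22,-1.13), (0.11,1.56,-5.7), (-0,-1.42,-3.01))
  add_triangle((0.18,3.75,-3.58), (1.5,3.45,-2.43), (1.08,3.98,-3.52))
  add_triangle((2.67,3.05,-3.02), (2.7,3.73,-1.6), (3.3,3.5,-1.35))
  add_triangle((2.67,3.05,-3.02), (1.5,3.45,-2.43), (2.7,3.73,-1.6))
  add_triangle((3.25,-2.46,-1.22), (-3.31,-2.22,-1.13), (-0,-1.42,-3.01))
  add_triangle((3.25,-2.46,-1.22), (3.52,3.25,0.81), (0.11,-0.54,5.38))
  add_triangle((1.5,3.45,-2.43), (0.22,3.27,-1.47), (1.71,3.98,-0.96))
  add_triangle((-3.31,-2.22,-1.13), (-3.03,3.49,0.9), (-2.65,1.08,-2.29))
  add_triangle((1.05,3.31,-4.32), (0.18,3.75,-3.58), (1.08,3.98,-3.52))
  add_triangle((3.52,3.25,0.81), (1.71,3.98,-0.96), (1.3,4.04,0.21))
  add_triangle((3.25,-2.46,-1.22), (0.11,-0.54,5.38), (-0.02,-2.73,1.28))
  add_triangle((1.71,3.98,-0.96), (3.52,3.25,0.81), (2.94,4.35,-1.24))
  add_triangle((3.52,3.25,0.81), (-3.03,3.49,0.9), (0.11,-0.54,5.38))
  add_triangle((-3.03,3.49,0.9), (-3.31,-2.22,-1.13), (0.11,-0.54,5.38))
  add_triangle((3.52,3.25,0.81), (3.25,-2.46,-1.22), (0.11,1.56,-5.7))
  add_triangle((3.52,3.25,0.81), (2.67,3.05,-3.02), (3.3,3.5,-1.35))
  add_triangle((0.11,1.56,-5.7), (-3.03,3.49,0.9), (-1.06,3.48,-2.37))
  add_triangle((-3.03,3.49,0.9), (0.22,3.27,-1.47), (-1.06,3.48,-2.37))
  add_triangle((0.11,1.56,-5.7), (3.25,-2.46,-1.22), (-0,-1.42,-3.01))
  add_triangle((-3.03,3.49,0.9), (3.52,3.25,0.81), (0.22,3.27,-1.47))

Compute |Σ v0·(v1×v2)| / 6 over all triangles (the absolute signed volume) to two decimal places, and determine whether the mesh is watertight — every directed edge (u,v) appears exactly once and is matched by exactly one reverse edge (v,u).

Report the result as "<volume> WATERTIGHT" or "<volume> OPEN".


173.03 OPEN

Per-triangle v0·(v1×v2)/6:
  t1: +1.1329
  t2: +8.2658
  t3: +1.3435
  t4: +2.3197
  t5: +3.8404
  t6: +6.7849
  t7: +0.3797
  t8: +0.3409
  t9: -1.1454
  t10: +0.9404
  t11: +0.5834
  t12: +7.5707
  t13: -0.2022
  t14: +7.9083
  t15: +1.1279
  t16: -2.3729
  t17: +6.9625
  t18: +0.2467
  t19: +0.8591
  t20: +1.3343
  t21: +5.8795
  t22: +17.8950
  t23: +1.2639
  t24: +7.2695
  t25: +0.8002
  t26: +2.1293
  t27: +7.7464
  t28: +1.4011
  t29: +20.3531
  t30: +16.9303
  t31: +20.0254
  t32: +0.2425
  t33: +4.1786
  t34: +3.1747
  t35: +7.0317
  t36: +8.4830
Σ = +173.0250 → |volume| = 173.03

Directed edges: 108 total; 6 unmatched, e.g. (3.52,3.25,0.81)→(1.5,3.45,-2.43) → open.


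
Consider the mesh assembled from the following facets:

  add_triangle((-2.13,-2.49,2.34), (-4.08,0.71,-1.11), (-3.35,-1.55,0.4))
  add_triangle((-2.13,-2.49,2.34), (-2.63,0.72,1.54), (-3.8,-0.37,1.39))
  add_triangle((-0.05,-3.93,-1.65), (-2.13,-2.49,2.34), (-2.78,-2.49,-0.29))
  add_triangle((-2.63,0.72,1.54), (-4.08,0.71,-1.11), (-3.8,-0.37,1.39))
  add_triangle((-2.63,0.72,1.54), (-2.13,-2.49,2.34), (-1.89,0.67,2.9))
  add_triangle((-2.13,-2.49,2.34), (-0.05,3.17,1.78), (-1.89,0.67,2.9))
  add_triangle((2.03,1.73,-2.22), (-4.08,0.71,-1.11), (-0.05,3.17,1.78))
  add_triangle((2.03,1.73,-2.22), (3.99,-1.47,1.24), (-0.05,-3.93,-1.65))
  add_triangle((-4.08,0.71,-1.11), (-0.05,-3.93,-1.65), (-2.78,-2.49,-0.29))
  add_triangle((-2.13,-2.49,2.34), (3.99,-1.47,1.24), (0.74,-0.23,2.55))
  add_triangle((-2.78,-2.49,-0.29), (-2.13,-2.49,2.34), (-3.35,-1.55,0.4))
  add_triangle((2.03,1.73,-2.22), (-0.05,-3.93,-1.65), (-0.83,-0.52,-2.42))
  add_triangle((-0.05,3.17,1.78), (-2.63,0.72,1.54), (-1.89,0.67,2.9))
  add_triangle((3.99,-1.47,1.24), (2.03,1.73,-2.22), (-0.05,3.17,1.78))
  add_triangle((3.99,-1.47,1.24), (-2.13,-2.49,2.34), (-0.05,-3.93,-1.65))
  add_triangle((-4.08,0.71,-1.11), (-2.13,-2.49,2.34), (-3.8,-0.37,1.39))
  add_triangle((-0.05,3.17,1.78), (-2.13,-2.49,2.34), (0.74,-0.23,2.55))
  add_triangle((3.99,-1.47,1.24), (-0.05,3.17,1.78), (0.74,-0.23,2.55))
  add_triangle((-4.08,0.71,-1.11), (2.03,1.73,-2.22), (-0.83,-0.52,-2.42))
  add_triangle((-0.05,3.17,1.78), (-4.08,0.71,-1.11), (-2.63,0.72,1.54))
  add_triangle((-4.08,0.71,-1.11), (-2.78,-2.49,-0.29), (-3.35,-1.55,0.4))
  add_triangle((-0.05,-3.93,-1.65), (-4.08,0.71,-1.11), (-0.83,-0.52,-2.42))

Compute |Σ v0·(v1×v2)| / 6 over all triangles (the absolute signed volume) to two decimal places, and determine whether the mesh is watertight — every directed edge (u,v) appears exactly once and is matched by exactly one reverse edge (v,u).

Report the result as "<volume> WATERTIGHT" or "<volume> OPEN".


Per-triangle v0·(v1×v2)/6:
  t1: +1.6835
  t2: +1.8005
  t3: +5.0560
  t4: +2.0141
  t5: +2.4888
  t6: +0.8194
  t7: +8.5004
  t8: +10.1788
  t9: +4.5580
  t10: +5.1374
  t11: +1.9242
  t12: +4.4847
  t13: +2.3640
  t14: +8.9336
  t15: +11.4416
  t16: +2.6676
  t17: +4.5249
  t18: +4.8114
  t19: +4.3609
  t20: +4.5287
  t21: +1.9755
  t22: +5.1374
Σ = +99.3912 → |volume| = 99.39

Directed edges: 66 total, each appears once with its reverse present → watertight.

99.39 WATERTIGHT


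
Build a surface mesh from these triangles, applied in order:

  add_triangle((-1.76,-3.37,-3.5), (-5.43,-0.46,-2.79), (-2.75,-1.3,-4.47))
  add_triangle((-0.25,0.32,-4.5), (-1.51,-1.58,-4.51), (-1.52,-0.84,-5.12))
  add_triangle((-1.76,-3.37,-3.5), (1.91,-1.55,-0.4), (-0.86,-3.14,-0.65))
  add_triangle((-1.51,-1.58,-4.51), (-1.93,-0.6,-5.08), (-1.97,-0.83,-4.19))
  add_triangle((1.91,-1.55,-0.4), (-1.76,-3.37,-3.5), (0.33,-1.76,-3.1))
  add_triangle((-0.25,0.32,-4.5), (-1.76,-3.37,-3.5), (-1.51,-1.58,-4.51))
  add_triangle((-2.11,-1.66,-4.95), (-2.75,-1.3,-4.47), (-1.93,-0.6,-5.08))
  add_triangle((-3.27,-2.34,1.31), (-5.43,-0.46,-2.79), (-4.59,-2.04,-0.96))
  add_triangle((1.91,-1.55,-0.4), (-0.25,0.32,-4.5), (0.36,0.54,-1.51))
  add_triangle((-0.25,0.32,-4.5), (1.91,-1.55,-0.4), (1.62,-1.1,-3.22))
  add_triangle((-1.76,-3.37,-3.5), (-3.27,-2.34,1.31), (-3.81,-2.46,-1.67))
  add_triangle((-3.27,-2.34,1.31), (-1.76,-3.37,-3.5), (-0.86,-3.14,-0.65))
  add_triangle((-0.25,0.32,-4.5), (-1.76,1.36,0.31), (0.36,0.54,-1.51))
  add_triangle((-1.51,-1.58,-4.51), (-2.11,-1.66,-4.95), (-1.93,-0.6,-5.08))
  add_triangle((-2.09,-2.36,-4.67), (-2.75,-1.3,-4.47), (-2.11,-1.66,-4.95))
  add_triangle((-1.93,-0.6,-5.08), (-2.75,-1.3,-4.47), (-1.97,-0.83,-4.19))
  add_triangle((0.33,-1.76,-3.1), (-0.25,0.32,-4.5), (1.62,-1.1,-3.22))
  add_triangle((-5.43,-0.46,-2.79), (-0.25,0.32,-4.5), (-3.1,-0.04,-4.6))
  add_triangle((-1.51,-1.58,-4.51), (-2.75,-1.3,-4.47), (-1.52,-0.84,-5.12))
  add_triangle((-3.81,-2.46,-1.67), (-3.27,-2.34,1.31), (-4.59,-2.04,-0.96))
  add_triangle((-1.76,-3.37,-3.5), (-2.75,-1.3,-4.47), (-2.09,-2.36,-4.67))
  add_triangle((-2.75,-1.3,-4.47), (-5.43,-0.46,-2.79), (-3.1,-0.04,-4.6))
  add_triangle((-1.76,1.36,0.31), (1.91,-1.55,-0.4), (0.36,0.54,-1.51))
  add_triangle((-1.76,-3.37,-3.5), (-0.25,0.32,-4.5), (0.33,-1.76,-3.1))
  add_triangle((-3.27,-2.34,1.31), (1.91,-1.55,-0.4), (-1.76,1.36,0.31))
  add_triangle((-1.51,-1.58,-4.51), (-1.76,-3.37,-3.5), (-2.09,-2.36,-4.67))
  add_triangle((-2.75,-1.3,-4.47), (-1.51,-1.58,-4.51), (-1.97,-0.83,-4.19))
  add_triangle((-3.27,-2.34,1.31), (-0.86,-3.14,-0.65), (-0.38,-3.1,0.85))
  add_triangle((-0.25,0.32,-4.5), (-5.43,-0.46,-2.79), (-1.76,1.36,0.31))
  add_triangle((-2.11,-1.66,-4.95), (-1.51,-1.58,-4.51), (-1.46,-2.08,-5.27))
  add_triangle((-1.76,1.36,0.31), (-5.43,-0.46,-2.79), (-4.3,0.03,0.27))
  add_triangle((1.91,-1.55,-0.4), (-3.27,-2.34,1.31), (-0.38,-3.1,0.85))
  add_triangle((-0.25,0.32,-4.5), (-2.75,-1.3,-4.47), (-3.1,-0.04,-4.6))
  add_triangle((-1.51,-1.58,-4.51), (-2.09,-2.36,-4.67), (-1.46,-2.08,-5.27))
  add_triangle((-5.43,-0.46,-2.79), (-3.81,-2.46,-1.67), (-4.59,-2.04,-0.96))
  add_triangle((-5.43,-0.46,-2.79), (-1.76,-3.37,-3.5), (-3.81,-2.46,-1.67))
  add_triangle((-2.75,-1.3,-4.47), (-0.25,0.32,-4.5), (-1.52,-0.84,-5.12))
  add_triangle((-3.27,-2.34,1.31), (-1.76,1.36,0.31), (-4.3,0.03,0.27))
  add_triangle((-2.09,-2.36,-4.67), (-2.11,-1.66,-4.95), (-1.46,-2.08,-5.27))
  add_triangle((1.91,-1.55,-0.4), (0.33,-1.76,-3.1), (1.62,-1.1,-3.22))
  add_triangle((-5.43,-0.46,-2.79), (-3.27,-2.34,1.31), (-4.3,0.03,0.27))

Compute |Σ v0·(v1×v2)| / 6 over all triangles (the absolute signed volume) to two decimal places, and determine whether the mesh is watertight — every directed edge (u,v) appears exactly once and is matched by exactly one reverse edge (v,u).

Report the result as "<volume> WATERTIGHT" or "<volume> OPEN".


73.57 OPEN

Per-triangle v0·(v1×v2)/6:
  t1: +6.4044
  t2: +0.6240
  t3: +3.4584
  t4: -0.3930
  t5: +2.7919
  t6: +1.1866
  t7: +0.8076
  t8: +1.8574
  t9: +1.1524
  t10: -0.2037
  t11: +4.2872
  t12: +4.6418
  t13: +1.0368
  t14: +0.3886
  t15: +0.5695
  t16: -0.0512
  t17: +2.1714
  t18: +0.0478
  t19: +0.9373
  t20: +1.7617
  t21: +1.0786
  t22: +3.5198
  t23: -0.0467
  t24: +3.6885
  t25: -0.1067
  t26: +0.5283
  t27: -0.4876
  t28: +2.4929
  t29: +6.3453
  t30: +0.0626
  t31: +2.9529
  t32: -0.5464
  t33: +2.7627
  t34: -0.2582
  t35: +2.2750
  t36: +5.8590
  t37: +0.7599
  t38: +1.4048
  t39: +0.5407
  t40: +1.5755
  t41: +5.6960
Σ = +73.5737 → |volume| = 73.57

Directed edges: 123 total; 3 unmatched, e.g. (1.91,-1.55,-0.4)→(-0.86,-3.14,-0.65) → open.


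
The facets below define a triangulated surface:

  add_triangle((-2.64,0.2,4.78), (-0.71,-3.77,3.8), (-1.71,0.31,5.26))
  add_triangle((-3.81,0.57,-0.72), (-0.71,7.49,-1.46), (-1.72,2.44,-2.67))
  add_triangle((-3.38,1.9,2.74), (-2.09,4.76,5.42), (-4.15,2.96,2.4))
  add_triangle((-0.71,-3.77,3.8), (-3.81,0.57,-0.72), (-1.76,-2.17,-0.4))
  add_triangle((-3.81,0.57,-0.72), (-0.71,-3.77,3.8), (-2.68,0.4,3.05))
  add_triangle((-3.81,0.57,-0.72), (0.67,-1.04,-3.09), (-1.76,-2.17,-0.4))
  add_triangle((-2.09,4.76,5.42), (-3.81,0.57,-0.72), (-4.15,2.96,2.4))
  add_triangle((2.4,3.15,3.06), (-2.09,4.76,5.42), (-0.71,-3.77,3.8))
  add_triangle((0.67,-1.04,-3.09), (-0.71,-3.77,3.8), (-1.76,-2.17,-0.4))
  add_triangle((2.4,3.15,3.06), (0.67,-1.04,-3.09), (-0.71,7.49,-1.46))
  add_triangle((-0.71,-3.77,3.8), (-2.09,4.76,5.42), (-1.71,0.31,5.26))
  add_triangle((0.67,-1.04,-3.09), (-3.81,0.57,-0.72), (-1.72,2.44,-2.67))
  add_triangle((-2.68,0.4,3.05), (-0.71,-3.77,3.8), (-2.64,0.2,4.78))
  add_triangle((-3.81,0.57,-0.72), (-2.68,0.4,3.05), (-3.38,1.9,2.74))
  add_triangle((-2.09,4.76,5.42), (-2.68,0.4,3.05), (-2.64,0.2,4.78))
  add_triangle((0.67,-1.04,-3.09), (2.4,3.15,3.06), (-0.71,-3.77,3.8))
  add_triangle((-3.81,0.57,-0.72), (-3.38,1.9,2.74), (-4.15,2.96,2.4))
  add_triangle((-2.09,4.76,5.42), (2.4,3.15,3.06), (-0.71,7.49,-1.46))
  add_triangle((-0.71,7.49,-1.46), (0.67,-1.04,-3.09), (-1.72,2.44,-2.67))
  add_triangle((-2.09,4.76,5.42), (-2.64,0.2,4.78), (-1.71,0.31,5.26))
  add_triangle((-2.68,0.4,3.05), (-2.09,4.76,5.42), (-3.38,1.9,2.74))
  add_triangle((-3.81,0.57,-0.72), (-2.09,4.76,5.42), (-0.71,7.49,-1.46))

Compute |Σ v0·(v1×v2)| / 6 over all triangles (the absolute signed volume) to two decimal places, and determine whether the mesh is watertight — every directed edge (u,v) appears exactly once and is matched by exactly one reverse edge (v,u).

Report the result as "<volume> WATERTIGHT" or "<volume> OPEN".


Per-triangle v0·(v1×v2)/6:
  t1: +3.8403
  t2: +9.1572
  t3: +3.2636
  t4: +6.2448
  t5: +8.7515
  t6: +4.9299
  t7: +0.3552
  t8: +23.2998
  t9: +4.9213
  t10: +13.7131
  t11: +0.8968
  t12: +5.8576
  t13: +2.8146
  t14: +3.1509
  t15: +3.7912
  t16: +8.0902
  t17: +2.1993
  t18: +28.9004
  t19: +7.6845
  t20: +4.2514
  t21: +4.0945
  t22: +31.0088
Σ = +181.2170 → |volume| = 181.22

Directed edges: 66 total, each appears once with its reverse present → watertight.

181.22 WATERTIGHT


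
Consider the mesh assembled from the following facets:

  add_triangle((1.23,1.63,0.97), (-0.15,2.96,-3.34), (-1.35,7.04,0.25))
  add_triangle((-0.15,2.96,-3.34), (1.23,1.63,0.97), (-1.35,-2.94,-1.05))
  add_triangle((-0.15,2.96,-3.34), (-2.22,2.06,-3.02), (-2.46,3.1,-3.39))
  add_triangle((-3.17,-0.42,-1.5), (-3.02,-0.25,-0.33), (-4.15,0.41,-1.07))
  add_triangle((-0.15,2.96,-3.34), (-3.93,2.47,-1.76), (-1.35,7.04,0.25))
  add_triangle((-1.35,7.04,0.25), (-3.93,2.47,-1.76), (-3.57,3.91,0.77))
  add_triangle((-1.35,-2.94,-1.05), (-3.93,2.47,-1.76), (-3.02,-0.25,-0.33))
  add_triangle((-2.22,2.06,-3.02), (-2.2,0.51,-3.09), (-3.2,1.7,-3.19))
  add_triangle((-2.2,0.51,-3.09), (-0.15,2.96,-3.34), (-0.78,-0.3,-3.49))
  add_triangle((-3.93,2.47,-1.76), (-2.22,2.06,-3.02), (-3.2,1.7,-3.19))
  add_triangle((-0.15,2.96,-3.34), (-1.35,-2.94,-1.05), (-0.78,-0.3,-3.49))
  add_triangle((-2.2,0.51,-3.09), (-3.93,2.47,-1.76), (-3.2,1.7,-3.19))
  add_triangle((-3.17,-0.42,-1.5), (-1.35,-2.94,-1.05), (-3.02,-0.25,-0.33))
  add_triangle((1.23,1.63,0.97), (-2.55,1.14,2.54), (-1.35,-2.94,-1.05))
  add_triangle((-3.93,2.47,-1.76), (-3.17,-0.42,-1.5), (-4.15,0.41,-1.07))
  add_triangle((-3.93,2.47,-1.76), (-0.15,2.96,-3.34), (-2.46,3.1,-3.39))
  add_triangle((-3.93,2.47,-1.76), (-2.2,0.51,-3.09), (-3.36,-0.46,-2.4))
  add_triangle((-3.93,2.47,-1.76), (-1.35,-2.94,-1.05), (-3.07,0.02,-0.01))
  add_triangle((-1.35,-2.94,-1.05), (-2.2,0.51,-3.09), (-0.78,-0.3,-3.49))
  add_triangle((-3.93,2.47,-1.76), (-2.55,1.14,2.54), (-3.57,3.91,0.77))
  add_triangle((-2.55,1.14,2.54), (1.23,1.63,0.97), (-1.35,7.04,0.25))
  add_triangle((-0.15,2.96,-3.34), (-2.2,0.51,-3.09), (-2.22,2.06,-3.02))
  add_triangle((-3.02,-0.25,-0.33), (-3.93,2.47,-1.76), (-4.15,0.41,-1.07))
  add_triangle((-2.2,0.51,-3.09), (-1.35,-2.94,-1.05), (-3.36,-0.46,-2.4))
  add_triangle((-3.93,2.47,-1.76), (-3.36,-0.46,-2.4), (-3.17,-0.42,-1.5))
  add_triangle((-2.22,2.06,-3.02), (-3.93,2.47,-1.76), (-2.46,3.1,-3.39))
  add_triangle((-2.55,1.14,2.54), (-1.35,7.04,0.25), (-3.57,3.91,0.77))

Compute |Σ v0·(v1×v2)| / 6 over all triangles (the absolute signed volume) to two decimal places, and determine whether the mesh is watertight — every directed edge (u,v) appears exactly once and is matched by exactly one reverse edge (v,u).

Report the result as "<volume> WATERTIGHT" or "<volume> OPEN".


Per-triangle v0·(v1×v2)/6:
  t1: +6.6824
  t2: +0.7507
  t3: +0.9029
  t4: +0.4864
  t5: +14.8769
  t6: +8.6738
  t7: -3.1639
  t8: +0.7047
  t9: +3.1200
  t10: +1.1779
  t11: -1.1178
  t12: +0.5753
  t13: +1.5706
  t14: +1.0874
  t15: +1.3616
  t16: +0.9642
  t17: +3.0337
  t18: +3.9439
  t19: +3.0052
  t20: +4.7364
  t21: +7.0191
  t22: +1.8784
  t23: +0.3628
  t24: +2.3819
  t25: +1.2792
  t26: +1.0655
  t27: +6.5445
Σ = +73.9037 → |volume| = 73.90

Directed edges: 81 total; 7 unmatched, e.g. (-3.17,-0.42,-1.5)→(-1.35,-2.94,-1.05) → open.

73.90 OPEN


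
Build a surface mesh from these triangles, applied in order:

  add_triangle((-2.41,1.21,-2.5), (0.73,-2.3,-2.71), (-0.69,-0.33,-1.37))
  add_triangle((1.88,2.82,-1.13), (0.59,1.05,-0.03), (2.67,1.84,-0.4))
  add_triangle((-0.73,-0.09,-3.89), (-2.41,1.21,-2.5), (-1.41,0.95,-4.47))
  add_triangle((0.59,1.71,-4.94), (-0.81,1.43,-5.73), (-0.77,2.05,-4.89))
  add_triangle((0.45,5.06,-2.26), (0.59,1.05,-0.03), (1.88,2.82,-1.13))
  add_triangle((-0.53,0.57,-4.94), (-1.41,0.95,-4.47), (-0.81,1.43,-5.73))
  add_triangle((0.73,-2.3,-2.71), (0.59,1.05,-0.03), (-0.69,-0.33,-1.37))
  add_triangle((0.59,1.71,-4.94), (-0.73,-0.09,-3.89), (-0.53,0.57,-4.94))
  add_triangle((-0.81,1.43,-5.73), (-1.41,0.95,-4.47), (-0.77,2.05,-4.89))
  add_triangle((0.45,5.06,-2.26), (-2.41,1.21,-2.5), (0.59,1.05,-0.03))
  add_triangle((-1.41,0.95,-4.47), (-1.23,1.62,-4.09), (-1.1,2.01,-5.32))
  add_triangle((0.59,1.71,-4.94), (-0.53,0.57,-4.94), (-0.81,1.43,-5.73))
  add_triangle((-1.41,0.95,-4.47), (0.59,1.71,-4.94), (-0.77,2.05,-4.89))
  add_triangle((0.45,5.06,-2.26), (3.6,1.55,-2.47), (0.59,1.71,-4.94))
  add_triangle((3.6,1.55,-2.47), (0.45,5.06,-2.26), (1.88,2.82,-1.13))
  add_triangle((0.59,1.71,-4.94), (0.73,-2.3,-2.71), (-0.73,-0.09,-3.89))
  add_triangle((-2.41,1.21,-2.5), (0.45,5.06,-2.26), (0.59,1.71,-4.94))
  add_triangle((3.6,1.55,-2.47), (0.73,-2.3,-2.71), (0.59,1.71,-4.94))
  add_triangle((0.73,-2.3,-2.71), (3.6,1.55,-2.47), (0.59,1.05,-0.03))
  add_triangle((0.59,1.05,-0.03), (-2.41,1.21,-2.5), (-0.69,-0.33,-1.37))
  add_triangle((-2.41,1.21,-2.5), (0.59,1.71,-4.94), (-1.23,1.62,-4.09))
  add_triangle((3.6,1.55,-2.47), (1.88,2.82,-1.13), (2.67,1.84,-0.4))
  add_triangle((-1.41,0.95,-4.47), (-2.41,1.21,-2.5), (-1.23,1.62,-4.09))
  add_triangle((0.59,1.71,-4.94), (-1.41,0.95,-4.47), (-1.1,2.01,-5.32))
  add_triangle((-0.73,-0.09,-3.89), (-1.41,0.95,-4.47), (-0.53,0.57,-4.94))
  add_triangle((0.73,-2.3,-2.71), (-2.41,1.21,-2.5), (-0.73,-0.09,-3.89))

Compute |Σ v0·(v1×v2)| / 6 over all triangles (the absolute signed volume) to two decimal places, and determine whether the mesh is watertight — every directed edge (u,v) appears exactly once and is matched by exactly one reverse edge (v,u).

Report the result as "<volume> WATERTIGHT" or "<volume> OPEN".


Per-triangle v0·(v1×v2)/6:
  t1: +0.4340
  t2: +0.2825
  t3: +0.8561
  t4: +1.0566
  t5: +0.5489
  t6: +0.5192
  t7: -0.7333
  t8: +0.2034
  t9: +0.6290
  t10: +0.1113
  t11: +0.2840
  t12: +0.8922
  t13: -1.2377
  t14: +11.5371
  t15: +2.8207
  t16: +3.6654
  t17: +9.5906
  t18: +9.0437
  t19: -0.4671
  t20: -0.5282
  t21: +0.0321
  t22: +1.6611
  t23: +0.9373
  t24: +1.1230
  t25: +0.5246
  t26: +1.7972
Σ = +45.5835 → |volume| = 45.58

Directed edges: 78 total; 6 unmatched, e.g. (0.59,1.05,-0.03)→(2.67,1.84,-0.4) → open.

45.58 OPEN


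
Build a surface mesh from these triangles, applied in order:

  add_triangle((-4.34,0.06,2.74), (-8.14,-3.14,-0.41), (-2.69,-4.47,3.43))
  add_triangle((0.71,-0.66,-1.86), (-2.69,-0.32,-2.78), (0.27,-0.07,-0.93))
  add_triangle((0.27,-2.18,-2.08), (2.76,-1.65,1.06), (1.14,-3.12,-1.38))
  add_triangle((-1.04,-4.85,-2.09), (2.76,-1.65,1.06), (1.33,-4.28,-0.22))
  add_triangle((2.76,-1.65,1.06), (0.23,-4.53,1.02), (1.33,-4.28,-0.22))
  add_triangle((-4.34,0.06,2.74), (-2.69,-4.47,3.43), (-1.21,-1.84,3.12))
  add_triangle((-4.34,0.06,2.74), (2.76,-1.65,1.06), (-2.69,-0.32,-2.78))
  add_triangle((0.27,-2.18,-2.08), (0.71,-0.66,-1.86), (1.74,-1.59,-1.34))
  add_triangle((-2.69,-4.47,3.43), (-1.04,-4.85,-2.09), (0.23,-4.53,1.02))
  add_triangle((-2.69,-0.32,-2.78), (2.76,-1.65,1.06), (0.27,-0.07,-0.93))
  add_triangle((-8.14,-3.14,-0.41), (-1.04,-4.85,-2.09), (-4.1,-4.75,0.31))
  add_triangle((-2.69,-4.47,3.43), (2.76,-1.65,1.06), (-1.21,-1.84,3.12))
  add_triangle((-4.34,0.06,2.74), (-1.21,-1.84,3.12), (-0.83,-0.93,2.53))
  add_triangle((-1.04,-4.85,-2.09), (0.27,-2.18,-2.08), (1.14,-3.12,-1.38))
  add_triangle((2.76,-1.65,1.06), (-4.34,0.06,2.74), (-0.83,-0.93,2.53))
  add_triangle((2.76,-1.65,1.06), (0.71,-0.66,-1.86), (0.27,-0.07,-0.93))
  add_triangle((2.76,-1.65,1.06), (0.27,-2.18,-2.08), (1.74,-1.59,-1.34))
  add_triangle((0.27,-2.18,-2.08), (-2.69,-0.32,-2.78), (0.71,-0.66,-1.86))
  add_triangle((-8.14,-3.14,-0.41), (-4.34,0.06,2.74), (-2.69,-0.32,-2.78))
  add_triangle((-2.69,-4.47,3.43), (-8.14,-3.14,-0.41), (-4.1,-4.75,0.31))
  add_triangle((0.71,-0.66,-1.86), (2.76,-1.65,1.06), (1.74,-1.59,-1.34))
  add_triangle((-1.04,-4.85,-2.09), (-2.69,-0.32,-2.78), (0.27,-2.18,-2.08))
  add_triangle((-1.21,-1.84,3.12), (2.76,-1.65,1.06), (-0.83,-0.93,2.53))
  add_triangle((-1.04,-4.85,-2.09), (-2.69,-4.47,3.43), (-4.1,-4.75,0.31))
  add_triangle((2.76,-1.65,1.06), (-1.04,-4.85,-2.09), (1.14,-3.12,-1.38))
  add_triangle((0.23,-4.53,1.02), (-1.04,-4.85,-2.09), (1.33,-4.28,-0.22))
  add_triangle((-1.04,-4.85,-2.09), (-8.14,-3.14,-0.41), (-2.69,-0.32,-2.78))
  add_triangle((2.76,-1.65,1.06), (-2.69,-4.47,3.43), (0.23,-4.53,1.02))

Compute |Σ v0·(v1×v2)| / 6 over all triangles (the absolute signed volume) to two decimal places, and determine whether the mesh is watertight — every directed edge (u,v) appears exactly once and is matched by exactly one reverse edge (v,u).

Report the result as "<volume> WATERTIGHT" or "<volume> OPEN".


Per-triangle v0·(v1×v2)/6:
  t1: +22.1652
  t2: +0.2848
  t3: +0.7615
  t4: +0.8707
  t5: +2.9701
  t6: +5.3556
  t7: -5.9453
  t8: +0.7302
  t9: +9.3613
  t10: -0.9903
  t11: +11.8761
  t12: +4.7600
  t13: +1.0896
  t14: +1.6467
  t15: -0.4303
  t16: +0.2017
  t17: +1.3125
  t18: +1.7850
  t19: +9.1022
  t20: +12.9211
  t21: +0.3218
  t22: +3.9918
  t23: +1.0074
  t24: +10.0428
  t25: +2.6791
  t26: +3.8227
  t27: +17.9450
  t28: +6.4131
Σ = +126.0521 → |volume| = 126.05

Directed edges: 84 total, each appears once with its reverse present → watertight.

126.05 WATERTIGHT


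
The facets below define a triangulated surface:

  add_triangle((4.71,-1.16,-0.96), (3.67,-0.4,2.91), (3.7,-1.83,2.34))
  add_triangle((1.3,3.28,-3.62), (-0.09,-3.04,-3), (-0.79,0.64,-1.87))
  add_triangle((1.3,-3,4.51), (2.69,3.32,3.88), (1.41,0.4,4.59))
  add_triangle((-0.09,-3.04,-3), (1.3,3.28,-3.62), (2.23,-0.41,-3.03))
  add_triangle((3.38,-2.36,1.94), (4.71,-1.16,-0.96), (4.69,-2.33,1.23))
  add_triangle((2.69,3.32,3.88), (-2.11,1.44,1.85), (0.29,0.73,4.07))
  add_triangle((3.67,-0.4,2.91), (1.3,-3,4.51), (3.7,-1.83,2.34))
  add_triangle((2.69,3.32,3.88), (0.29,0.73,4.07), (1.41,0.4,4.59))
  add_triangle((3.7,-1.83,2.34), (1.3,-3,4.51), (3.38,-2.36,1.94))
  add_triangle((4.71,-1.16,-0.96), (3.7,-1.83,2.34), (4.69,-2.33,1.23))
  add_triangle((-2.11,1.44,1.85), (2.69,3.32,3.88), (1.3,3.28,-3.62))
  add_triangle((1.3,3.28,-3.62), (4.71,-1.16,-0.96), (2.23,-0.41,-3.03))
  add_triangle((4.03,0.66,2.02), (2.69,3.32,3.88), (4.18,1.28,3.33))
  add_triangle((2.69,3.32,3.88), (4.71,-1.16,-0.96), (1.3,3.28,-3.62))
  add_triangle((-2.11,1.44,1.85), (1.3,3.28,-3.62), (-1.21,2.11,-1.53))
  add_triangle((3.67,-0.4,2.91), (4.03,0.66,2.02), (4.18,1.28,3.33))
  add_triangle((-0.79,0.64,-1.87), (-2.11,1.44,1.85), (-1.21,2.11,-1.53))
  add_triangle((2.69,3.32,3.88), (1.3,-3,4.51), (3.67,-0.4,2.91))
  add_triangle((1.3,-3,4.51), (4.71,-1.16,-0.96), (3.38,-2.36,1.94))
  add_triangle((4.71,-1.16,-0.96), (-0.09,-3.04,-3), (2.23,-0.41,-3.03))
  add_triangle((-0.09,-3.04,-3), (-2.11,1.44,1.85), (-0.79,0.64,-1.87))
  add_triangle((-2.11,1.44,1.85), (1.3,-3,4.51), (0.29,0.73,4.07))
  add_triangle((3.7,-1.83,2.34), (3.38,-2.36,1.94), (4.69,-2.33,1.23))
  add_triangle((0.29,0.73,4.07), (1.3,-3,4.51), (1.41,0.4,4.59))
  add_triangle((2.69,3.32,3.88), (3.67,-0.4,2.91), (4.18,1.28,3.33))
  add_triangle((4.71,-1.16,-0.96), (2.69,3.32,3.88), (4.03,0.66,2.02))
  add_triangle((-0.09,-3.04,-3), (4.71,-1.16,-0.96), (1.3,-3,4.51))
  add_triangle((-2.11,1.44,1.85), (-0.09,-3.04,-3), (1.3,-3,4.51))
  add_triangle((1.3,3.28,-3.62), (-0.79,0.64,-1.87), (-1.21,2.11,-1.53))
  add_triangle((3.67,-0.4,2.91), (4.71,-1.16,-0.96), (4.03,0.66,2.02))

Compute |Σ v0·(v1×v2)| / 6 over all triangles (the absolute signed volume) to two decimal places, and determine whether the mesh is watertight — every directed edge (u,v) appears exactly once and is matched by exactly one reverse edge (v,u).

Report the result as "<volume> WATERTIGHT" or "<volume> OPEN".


Per-triangle v0·(v1×v2)/6:
  t1: +3.8621
  t2: +4.3350
  t3: +3.6937
  t4: +6.1894
  t5: +0.1965
  t6: +5.8047
  t7: +4.0744
  t8: +2.6206
  t9: +1.8525
  t10: +1.2773
  t11: +13.6393
  t12: +6.9120
  t13: +1.3757
  t14: +23.0036
  t15: +2.6768
  t16: +1.2584
  t17: +1.0654
  t18: +10.7437
  t19: -0.1955
  t20: +6.5208
  t21: +2.9042
  t22: +5.0566
  t23: +0.7356
  t24: +2.5170
  t25: +1.8202
  t26: +3.1385
  t27: +17.8277
  t28: +8.4497
  t29: +1.7574
  t30: +3.6214
Σ = +148.7346 → |volume| = 148.73

Directed edges: 90 total, each appears once with its reverse present → watertight.

148.73 WATERTIGHT
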